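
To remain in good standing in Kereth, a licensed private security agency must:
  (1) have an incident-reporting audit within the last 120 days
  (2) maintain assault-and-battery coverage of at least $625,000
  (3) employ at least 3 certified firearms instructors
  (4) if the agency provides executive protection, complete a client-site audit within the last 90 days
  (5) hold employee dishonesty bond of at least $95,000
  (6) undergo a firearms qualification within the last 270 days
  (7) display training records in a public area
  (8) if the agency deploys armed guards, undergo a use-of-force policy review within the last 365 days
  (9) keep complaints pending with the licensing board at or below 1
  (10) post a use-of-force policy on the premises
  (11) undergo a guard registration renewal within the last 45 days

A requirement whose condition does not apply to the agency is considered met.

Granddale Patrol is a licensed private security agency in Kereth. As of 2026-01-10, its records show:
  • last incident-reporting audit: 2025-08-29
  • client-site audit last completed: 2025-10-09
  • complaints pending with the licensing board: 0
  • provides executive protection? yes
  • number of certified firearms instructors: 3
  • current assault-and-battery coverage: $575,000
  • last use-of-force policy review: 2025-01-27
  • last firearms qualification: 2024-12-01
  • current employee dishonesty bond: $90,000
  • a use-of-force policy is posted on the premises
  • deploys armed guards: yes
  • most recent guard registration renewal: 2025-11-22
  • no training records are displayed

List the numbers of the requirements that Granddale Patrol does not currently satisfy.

1, 2, 4, 5, 6, 7, 11

1. incident-reporting audit 134 days ago vs limit 120 → not met
2. assault-and-battery coverage $575,000 < $625,000 → not met
3. certified firearms instructors 3 ≥ 3 → met
4. condition 'provides executive protection' holds; client-site audit 93 days ago vs limit 90 → not met
5. employee dishonesty bond $90,000 < $95,000 → not met
6. firearms qualification 405 days ago vs limit 270 → not met
7. training records absent → not met
8. condition 'deploys armed guards' holds; use-of-force policy review 348 days ago vs limit 365 → met
9. complaints pending with the licensing board 0 ≤ 1 → met
10. use-of-force policy present → met
11. guard registration renewal 49 days ago vs limit 45 → not met
Not met: 1, 2, 4, 5, 6, 7, 11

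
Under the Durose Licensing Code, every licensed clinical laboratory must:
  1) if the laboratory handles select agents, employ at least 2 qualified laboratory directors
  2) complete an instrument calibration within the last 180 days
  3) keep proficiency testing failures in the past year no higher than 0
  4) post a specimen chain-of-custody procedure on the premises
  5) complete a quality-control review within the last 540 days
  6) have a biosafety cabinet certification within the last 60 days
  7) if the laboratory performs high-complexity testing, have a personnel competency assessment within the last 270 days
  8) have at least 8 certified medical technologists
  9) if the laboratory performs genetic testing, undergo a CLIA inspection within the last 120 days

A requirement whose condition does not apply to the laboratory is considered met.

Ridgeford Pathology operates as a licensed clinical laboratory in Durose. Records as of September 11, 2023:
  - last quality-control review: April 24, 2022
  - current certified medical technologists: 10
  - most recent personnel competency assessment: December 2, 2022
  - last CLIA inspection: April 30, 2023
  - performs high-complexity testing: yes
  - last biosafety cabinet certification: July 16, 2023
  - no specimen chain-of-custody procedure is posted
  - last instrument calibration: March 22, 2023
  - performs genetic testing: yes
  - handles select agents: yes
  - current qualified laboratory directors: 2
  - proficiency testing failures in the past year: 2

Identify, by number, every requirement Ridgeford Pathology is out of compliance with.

3, 4, 7, 9

1. condition 'handles select agents' holds; qualified laboratory directors 2 ≥ 2 → met
2. instrument calibration 173 days ago vs limit 180 → met
3. proficiency testing failures in the past year 2 > 0 → not met
4. specimen chain-of-custody procedure absent → not met
5. quality-control review 505 days ago vs limit 540 → met
6. biosafety cabinet certification 57 days ago vs limit 60 → met
7. condition 'performs high-complexity testing' holds; personnel competency assessment 283 days ago vs limit 270 → not met
8. certified medical technologists 10 ≥ 8 → met
9. condition 'performs genetic testing' holds; CLIA inspection 134 days ago vs limit 120 → not met
Not met: 3, 4, 7, 9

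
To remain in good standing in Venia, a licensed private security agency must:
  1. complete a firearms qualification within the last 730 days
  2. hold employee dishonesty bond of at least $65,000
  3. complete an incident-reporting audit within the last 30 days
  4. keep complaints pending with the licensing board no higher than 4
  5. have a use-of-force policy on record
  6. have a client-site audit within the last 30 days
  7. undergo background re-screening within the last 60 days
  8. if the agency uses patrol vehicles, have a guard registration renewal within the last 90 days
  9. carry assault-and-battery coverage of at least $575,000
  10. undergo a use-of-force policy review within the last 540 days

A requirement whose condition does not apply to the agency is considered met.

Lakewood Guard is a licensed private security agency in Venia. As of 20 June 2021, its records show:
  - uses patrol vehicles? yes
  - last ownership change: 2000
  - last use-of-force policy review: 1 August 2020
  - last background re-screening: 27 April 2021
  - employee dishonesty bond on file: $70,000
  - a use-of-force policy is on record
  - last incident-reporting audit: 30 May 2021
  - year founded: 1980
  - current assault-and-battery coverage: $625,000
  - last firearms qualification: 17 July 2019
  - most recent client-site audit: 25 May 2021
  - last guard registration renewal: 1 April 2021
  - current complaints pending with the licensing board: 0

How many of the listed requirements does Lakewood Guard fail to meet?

1. firearms qualification 704 days ago vs limit 730 → met
2. employee dishonesty bond $70,000 ≥ $65,000 → met
3. incident-reporting audit 21 days ago vs limit 30 → met
4. complaints pending with the licensing board 0 ≤ 4 → met
5. use-of-force policy present → met
6. client-site audit 26 days ago vs limit 30 → met
7. background re-screening 54 days ago vs limit 60 → met
8. condition 'uses patrol vehicles' holds; guard registration renewal 80 days ago vs limit 90 → met
9. assault-and-battery coverage $625,000 ≥ $575,000 → met
10. use-of-force policy review 323 days ago vs limit 540 → met
Not met: 0 of 10

0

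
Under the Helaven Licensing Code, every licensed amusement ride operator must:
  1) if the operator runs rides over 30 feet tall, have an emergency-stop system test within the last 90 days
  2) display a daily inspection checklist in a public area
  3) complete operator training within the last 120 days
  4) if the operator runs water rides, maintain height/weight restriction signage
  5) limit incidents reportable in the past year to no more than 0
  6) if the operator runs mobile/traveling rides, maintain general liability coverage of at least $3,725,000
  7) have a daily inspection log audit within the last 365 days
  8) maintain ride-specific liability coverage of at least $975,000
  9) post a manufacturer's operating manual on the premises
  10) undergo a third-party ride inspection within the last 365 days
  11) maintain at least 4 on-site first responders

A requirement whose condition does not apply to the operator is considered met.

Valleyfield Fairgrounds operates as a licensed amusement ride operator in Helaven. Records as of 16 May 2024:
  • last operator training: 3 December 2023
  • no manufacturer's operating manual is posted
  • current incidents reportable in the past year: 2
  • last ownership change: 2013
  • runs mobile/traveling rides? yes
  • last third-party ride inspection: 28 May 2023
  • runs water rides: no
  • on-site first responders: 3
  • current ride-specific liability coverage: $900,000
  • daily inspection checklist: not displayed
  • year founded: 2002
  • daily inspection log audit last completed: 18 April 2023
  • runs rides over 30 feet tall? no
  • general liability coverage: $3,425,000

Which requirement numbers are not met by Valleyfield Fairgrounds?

2, 3, 5, 6, 7, 8, 9, 11

1. condition 'runs rides over 30 feet tall' does not hold → requirement n/a → met
2. daily inspection checklist absent → not met
3. operator training 165 days ago vs limit 120 → not met
4. condition 'runs water rides' does not hold → requirement n/a → met
5. incidents reportable in the past year 2 > 0 → not met
6. condition 'runs mobile/traveling rides' holds; general liability coverage $3,425,000 < $3,725,000 → not met
7. daily inspection log audit 394 days ago vs limit 365 → not met
8. ride-specific liability coverage $900,000 < $975,000 → not met
9. manufacturer's operating manual absent → not met
10. third-party ride inspection 354 days ago vs limit 365 → met
11. on-site first responders 3 < 4 → not met
Not met: 2, 3, 5, 6, 7, 8, 9, 11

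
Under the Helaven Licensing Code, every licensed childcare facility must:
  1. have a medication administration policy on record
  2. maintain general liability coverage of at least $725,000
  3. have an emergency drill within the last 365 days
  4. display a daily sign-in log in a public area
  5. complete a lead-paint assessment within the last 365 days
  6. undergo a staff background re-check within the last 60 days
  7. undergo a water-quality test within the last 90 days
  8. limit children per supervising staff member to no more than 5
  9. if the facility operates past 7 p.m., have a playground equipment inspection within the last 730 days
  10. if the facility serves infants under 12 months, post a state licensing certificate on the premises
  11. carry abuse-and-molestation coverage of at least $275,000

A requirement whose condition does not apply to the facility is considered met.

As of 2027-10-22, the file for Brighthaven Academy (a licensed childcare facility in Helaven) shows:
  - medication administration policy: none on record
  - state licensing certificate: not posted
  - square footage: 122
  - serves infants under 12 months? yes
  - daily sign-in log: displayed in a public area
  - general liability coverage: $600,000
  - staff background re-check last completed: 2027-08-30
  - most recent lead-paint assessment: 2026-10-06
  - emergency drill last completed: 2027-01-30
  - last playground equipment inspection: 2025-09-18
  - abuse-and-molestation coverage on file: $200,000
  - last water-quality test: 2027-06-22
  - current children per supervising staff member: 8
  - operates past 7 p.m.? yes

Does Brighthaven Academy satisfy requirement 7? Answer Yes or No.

No

7. water-quality test 122 days ago vs limit 90 → not met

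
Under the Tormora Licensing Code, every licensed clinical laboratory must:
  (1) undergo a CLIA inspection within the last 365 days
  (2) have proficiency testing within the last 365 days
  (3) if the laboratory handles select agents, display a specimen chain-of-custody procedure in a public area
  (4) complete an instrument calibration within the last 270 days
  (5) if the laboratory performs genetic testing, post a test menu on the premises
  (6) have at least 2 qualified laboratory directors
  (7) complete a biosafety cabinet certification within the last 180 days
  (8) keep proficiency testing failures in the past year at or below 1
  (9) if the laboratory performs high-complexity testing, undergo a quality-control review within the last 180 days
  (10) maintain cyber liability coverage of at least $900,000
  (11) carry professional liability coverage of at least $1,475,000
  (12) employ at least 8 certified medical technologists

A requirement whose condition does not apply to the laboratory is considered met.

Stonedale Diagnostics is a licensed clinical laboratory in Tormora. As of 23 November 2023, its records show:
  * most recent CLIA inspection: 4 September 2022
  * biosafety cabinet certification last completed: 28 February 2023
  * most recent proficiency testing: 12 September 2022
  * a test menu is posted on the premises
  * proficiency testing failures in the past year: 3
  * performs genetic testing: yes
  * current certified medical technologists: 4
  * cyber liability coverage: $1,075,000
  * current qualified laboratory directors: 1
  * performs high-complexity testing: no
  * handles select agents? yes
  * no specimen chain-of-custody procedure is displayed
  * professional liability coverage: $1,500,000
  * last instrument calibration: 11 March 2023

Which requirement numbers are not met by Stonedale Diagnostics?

1. CLIA inspection 445 days ago vs limit 365 → not met
2. proficiency testing 437 days ago vs limit 365 → not met
3. condition 'handles select agents' holds; specimen chain-of-custody procedure absent → not met
4. instrument calibration 257 days ago vs limit 270 → met
5. condition 'performs genetic testing' holds; test menu present → met
6. qualified laboratory directors 1 < 2 → not met
7. biosafety cabinet certification 268 days ago vs limit 180 → not met
8. proficiency testing failures in the past year 3 > 1 → not met
9. condition 'performs high-complexity testing' does not hold → requirement n/a → met
10. cyber liability coverage $1,075,000 ≥ $900,000 → met
11. professional liability coverage $1,500,000 ≥ $1,475,000 → met
12. certified medical technologists 4 < 8 → not met
Not met: 1, 2, 3, 6, 7, 8, 12

1, 2, 3, 6, 7, 8, 12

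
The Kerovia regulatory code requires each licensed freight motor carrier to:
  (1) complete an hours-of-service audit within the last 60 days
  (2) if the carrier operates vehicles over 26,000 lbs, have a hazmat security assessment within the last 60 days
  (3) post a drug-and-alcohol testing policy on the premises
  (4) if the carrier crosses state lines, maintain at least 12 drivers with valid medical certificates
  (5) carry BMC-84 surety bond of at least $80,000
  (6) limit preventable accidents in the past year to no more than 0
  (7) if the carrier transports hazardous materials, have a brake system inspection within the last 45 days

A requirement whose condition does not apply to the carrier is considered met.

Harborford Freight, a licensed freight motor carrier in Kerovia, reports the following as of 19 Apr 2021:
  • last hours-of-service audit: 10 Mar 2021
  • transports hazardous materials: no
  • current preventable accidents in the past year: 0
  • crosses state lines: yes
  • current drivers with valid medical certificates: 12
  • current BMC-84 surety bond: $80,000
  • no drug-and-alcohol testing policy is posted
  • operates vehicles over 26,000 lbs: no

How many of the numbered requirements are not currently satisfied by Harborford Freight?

1

1. hours-of-service audit 40 days ago vs limit 60 → met
2. condition 'operates vehicles over 26,000 lbs' does not hold → requirement n/a → met
3. drug-and-alcohol testing policy absent → not met
4. condition 'crosses state lines' holds; drivers with valid medical certificates 12 ≥ 12 → met
5. BMC-84 surety bond $80,000 ≥ $80,000 → met
6. preventable accidents in the past year 0 ≤ 0 → met
7. condition 'transports hazardous materials' does not hold → requirement n/a → met
Not met: 1 of 7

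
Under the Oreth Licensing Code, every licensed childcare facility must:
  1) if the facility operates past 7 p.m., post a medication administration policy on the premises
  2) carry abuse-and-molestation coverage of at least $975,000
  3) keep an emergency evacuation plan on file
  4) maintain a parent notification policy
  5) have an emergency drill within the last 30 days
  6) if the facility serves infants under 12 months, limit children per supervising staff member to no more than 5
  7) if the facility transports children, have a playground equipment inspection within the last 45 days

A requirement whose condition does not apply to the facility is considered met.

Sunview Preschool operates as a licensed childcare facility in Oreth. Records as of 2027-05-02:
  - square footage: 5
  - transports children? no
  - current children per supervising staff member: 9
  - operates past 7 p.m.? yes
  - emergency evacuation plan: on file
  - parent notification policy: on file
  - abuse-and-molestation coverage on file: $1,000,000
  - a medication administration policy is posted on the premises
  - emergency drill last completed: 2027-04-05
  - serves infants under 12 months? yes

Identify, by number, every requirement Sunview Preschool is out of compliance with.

1. condition 'operates past 7 p.m.' holds; medication administration policy present → met
2. abuse-and-molestation coverage $1,000,000 ≥ $975,000 → met
3. emergency evacuation plan present → met
4. parent notification policy present → met
5. emergency drill 27 days ago vs limit 30 → met
6. condition 'serves infants under 12 months' holds; children per supervising staff member 9 > 5 → not met
7. condition 'transports children' does not hold → requirement n/a → met
Not met: 6

6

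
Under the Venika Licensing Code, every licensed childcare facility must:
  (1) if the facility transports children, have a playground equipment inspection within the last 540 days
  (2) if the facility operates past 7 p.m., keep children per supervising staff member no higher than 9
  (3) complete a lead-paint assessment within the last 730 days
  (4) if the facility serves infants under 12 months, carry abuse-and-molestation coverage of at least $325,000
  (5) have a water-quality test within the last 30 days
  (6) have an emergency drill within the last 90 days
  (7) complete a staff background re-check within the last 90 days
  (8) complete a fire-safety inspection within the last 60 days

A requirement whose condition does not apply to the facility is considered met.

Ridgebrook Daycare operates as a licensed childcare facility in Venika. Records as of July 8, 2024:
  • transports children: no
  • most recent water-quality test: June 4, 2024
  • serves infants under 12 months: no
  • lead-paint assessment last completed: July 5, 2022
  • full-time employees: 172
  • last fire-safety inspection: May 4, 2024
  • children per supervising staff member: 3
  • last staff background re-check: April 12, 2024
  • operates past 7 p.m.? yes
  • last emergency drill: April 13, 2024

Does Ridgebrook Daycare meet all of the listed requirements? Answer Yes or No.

No

1. condition 'transports children' does not hold → requirement n/a → met
2. condition 'operates past 7 p.m.' holds; children per supervising staff member 3 ≤ 9 → met
3. lead-paint assessment 734 days ago vs limit 730 → not met
4. condition 'serves infants under 12 months' does not hold → requirement n/a → met
5. water-quality test 34 days ago vs limit 30 → not met
6. emergency drill 86 days ago vs limit 90 → met
7. staff background re-check 87 days ago vs limit 90 → met
8. fire-safety inspection 65 days ago vs limit 60 → not met
Not met: 3, 5, 8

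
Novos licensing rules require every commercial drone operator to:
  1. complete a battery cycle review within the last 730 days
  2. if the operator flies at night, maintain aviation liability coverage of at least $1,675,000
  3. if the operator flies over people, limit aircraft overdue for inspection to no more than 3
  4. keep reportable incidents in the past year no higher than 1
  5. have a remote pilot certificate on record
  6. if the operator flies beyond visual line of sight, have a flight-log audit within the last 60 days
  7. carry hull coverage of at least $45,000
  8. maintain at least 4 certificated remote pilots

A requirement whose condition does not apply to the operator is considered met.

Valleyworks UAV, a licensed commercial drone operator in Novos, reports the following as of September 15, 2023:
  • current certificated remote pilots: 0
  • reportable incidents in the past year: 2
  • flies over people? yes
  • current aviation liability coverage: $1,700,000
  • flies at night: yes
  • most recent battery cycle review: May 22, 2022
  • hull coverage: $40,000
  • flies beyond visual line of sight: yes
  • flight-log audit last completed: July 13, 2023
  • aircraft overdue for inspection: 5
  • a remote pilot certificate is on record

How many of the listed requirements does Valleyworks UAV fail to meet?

1. battery cycle review 481 days ago vs limit 730 → met
2. condition 'flies at night' holds; aviation liability coverage $1,700,000 ≥ $1,675,000 → met
3. condition 'flies over people' holds; aircraft overdue for inspection 5 > 3 → not met
4. reportable incidents in the past year 2 > 1 → not met
5. remote pilot certificate present → met
6. condition 'flies beyond visual line of sight' holds; flight-log audit 64 days ago vs limit 60 → not met
7. hull coverage $40,000 < $45,000 → not met
8. certificated remote pilots 0 < 4 → not met
Not met: 5 of 8

5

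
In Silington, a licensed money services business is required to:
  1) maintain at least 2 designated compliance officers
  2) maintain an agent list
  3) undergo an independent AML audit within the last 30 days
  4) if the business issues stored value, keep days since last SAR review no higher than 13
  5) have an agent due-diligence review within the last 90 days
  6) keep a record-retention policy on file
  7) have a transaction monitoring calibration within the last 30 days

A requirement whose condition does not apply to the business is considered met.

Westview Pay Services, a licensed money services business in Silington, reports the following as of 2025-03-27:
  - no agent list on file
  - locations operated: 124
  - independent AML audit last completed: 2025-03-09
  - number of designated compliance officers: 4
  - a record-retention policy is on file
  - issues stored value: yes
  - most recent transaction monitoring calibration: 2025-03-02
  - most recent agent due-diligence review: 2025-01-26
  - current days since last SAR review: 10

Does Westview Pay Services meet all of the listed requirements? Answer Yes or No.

1. designated compliance officers 4 ≥ 2 → met
2. agent list absent → not met
3. independent AML audit 18 days ago vs limit 30 → met
4. condition 'issues stored value' holds; days since last SAR review 10 ≤ 13 → met
5. agent due-diligence review 60 days ago vs limit 90 → met
6. record-retention policy present → met
7. transaction monitoring calibration 25 days ago vs limit 30 → met
Not met: 2

No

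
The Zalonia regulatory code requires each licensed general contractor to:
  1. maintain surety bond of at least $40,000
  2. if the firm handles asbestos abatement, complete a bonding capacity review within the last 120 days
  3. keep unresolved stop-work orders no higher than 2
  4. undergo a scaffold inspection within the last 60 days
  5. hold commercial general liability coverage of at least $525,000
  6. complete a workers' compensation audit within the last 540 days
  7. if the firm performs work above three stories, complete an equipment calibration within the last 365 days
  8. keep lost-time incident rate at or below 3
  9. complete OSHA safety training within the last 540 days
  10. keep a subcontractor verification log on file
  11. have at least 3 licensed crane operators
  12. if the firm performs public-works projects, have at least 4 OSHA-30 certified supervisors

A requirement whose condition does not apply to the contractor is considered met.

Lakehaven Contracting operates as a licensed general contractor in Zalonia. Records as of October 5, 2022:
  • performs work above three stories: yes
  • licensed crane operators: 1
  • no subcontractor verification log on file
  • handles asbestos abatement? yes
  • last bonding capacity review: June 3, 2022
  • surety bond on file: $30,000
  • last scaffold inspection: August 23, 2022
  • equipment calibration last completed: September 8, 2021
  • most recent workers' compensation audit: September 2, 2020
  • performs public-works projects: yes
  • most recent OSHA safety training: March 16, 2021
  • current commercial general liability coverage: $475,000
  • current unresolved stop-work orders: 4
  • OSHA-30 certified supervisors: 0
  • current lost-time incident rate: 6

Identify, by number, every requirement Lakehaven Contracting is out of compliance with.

1. surety bond $30,000 < $40,000 → not met
2. condition 'handles asbestos abatement' holds; bonding capacity review 124 days ago vs limit 120 → not met
3. unresolved stop-work orders 4 > 2 → not met
4. scaffold inspection 43 days ago vs limit 60 → met
5. commercial general liability coverage $475,000 < $525,000 → not met
6. workers' compensation audit 763 days ago vs limit 540 → not met
7. condition 'performs work above three stories' holds; equipment calibration 392 days ago vs limit 365 → not met
8. lost-time incident rate 6 > 3 → not met
9. OSHA safety training 568 days ago vs limit 540 → not met
10. subcontractor verification log absent → not met
11. licensed crane operators 1 < 3 → not met
12. condition 'performs public-works projects' holds; OSHA-30 certified supervisors 0 < 4 → not met
Not met: 1, 2, 3, 5, 6, 7, 8, 9, 10, 11, 12

1, 2, 3, 5, 6, 7, 8, 9, 10, 11, 12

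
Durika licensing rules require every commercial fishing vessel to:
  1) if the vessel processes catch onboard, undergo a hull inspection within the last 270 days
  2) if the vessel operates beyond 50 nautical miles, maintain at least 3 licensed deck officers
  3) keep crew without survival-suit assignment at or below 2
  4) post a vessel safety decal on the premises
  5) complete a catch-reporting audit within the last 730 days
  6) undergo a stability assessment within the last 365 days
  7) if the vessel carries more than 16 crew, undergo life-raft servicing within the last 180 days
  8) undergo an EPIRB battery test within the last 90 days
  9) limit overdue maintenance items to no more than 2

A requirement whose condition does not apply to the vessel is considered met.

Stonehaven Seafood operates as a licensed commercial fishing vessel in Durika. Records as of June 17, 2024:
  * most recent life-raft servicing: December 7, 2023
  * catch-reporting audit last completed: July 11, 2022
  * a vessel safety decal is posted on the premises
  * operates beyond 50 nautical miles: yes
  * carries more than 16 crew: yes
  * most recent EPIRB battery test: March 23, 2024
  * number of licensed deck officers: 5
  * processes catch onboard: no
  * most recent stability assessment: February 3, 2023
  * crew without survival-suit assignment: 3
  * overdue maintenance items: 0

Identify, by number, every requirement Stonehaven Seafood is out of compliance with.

1. condition 'processes catch onboard' does not hold → requirement n/a → met
2. condition 'operates beyond 50 nautical miles' holds; licensed deck officers 5 ≥ 3 → met
3. crew without survival-suit assignment 3 > 2 → not met
4. vessel safety decal present → met
5. catch-reporting audit 707 days ago vs limit 730 → met
6. stability assessment 500 days ago vs limit 365 → not met
7. condition 'carries more than 16 crew' holds; life-raft servicing 193 days ago vs limit 180 → not met
8. EPIRB battery test 86 days ago vs limit 90 → met
9. overdue maintenance items 0 ≤ 2 → met
Not met: 3, 6, 7

3, 6, 7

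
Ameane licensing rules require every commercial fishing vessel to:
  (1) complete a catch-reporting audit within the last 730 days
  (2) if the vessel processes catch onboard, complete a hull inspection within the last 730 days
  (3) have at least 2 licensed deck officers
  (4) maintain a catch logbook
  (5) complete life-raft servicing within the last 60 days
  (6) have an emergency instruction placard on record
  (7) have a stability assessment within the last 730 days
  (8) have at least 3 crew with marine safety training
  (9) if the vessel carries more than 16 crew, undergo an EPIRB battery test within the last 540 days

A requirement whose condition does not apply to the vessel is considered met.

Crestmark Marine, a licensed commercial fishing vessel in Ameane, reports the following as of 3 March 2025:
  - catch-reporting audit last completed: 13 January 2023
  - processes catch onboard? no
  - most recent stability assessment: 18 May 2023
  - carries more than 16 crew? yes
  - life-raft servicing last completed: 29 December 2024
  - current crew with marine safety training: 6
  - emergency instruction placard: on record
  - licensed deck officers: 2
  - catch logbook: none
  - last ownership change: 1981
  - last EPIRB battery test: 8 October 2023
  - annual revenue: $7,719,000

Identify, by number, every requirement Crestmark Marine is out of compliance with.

1. catch-reporting audit 780 days ago vs limit 730 → not met
2. condition 'processes catch onboard' does not hold → requirement n/a → met
3. licensed deck officers 2 ≥ 2 → met
4. catch logbook absent → not met
5. life-raft servicing 64 days ago vs limit 60 → not met
6. emergency instruction placard present → met
7. stability assessment 655 days ago vs limit 730 → met
8. crew with marine safety training 6 ≥ 3 → met
9. condition 'carries more than 16 crew' holds; EPIRB battery test 512 days ago vs limit 540 → met
Not met: 1, 4, 5

1, 4, 5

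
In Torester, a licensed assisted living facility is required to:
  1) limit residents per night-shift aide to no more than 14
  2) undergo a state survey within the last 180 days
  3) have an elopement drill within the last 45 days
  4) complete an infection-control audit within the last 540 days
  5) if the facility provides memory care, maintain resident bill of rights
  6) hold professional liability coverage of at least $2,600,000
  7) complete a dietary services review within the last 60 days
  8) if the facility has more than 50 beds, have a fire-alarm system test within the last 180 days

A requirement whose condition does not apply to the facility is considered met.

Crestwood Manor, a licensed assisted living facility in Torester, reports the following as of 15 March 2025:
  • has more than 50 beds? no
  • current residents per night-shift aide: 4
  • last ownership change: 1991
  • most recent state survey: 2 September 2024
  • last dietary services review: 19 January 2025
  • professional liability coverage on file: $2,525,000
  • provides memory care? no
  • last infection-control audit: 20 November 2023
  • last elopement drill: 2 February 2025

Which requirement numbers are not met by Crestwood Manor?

2, 6

1. residents per night-shift aide 4 ≤ 14 → met
2. state survey 194 days ago vs limit 180 → not met
3. elopement drill 41 days ago vs limit 45 → met
4. infection-control audit 481 days ago vs limit 540 → met
5. condition 'provides memory care' does not hold → requirement n/a → met
6. professional liability coverage $2,525,000 < $2,600,000 → not met
7. dietary services review 55 days ago vs limit 60 → met
8. condition 'has more than 50 beds' does not hold → requirement n/a → met
Not met: 2, 6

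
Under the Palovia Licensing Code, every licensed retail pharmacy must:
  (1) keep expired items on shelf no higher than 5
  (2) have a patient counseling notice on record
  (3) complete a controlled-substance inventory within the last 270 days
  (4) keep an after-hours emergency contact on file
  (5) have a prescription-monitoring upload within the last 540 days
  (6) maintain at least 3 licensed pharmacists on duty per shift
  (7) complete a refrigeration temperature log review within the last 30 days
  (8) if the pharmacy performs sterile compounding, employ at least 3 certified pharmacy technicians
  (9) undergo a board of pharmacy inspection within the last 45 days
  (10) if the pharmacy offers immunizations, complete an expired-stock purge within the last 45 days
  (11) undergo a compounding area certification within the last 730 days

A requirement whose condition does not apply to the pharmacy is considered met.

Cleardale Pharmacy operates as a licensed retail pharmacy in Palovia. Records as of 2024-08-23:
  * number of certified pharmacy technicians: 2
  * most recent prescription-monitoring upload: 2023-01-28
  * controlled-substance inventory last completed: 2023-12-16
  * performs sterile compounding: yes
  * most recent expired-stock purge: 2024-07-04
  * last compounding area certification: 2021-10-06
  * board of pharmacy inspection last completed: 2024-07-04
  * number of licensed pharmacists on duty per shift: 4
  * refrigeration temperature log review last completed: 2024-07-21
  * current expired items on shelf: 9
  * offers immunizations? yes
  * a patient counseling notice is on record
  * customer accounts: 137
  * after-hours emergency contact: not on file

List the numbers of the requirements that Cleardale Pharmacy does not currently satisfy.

1, 4, 5, 7, 8, 9, 10, 11

1. expired items on shelf 9 > 5 → not met
2. patient counseling notice present → met
3. controlled-substance inventory 251 days ago vs limit 270 → met
4. after-hours emergency contact absent → not met
5. prescription-monitoring upload 573 days ago vs limit 540 → not met
6. licensed pharmacists on duty per shift 4 ≥ 3 → met
7. refrigeration temperature log review 33 days ago vs limit 30 → not met
8. condition 'performs sterile compounding' holds; certified pharmacy technicians 2 < 3 → not met
9. board of pharmacy inspection 50 days ago vs limit 45 → not met
10. condition 'offers immunizations' holds; expired-stock purge 50 days ago vs limit 45 → not met
11. compounding area certification 1052 days ago vs limit 730 → not met
Not met: 1, 4, 5, 7, 8, 9, 10, 11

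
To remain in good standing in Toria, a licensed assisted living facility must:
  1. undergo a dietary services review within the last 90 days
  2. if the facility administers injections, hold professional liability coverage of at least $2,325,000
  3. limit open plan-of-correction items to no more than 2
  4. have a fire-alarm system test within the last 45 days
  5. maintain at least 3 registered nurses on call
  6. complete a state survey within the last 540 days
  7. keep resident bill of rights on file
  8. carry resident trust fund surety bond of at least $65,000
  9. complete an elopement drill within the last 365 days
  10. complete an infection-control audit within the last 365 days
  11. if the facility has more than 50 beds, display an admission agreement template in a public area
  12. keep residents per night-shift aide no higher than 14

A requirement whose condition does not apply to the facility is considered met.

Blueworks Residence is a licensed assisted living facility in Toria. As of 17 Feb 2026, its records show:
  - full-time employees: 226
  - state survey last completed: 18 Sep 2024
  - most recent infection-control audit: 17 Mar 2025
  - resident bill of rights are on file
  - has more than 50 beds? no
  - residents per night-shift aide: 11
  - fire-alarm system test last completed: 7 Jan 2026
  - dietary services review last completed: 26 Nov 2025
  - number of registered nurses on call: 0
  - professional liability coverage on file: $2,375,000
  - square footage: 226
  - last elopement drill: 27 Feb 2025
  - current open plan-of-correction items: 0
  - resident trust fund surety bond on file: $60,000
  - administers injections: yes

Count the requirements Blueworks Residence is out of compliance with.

1. dietary services review 83 days ago vs limit 90 → met
2. condition 'administers injections' holds; professional liability coverage $2,375,000 ≥ $2,325,000 → met
3. open plan-of-correction items 0 ≤ 2 → met
4. fire-alarm system test 41 days ago vs limit 45 → met
5. registered nurses on call 0 < 3 → not met
6. state survey 517 days ago vs limit 540 → met
7. resident bill of rights present → met
8. resident trust fund surety bond $60,000 < $65,000 → not met
9. elopement drill 355 days ago vs limit 365 → met
10. infection-control audit 337 days ago vs limit 365 → met
11. condition 'has more than 50 beds' does not hold → requirement n/a → met
12. residents per night-shift aide 11 ≤ 14 → met
Not met: 2 of 12

2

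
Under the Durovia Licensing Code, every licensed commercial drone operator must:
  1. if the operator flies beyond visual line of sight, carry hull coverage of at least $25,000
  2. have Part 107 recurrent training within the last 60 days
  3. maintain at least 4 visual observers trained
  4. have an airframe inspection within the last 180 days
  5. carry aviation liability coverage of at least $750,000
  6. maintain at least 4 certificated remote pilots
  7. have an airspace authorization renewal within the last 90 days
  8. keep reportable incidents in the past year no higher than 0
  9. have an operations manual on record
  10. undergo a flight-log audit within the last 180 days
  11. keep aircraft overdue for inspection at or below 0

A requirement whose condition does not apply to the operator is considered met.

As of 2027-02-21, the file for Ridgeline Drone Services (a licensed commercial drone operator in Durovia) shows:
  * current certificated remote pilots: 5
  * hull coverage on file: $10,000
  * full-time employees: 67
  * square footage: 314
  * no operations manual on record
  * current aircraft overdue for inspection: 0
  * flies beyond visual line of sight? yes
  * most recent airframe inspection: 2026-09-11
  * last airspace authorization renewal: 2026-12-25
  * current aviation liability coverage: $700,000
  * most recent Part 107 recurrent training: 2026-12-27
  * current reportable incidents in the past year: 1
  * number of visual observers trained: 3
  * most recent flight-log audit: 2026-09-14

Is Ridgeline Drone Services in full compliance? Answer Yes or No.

No

1. condition 'flies beyond visual line of sight' holds; hull coverage $10,000 < $25,000 → not met
2. Part 107 recurrent training 56 days ago vs limit 60 → met
3. visual observers trained 3 < 4 → not met
4. airframe inspection 163 days ago vs limit 180 → met
5. aviation liability coverage $700,000 < $750,000 → not met
6. certificated remote pilots 5 ≥ 4 → met
7. airspace authorization renewal 58 days ago vs limit 90 → met
8. reportable incidents in the past year 1 > 0 → not met
9. operations manual absent → not met
10. flight-log audit 160 days ago vs limit 180 → met
11. aircraft overdue for inspection 0 ≤ 0 → met
Not met: 1, 3, 5, 8, 9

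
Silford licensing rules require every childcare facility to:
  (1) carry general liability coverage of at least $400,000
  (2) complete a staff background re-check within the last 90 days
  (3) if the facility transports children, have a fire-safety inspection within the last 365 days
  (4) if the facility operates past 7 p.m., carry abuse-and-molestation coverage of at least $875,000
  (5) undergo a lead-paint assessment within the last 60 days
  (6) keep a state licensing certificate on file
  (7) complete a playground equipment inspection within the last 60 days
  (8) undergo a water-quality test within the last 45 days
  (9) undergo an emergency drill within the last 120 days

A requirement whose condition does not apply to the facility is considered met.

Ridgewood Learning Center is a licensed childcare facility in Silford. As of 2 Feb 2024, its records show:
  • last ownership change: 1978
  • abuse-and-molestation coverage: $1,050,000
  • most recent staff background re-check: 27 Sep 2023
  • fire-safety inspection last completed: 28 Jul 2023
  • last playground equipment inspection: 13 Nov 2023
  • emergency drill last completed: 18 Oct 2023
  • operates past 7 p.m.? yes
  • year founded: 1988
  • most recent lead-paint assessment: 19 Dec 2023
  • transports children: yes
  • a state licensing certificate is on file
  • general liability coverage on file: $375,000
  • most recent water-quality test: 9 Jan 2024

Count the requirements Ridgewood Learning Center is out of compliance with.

3

1. general liability coverage $375,000 < $400,000 → not met
2. staff background re-check 128 days ago vs limit 90 → not met
3. condition 'transports children' holds; fire-safety inspection 189 days ago vs limit 365 → met
4. condition 'operates past 7 p.m.' holds; abuse-and-molestation coverage $1,050,000 ≥ $875,000 → met
5. lead-paint assessment 45 days ago vs limit 60 → met
6. state licensing certificate present → met
7. playground equipment inspection 81 days ago vs limit 60 → not met
8. water-quality test 24 days ago vs limit 45 → met
9. emergency drill 107 days ago vs limit 120 → met
Not met: 3 of 9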